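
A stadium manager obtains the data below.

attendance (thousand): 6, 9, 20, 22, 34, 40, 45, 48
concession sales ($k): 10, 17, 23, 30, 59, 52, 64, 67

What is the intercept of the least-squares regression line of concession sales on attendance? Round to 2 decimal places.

n = 8, Σx = 224, Σy = 322, Σxy = 11515, Σx² = 8086
Sxx = Σx² − (Σx)²/n = 8086 − 6272 = 1814
Sxy = Σxy − (Σx)(Σy)/n = 11515 − 9016 = 2499
b = Sxy/Sxx = 2499/1814 = 1.377619
a = ȳ − b·x̄ = 40.25 − 1.377619·28 = 1.676681

1.68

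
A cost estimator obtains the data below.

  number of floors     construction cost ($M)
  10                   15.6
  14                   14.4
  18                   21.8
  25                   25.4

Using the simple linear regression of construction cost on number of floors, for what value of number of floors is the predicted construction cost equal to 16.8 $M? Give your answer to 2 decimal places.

n = 4, Σx = 67, Σy = 77.2, Σxy = 1385, Σx² = 1245
Sxx = Σx² − (Σx)²/n = 1245 − 1122.25 = 122.75
Sxy = Σxy − (Σx)(Σy)/n = 1385 − 1293.1 = 91.9
b = Sxy/Sxx = 91.9/122.75 = 0.748676
a = ȳ − b·x̄ = 19.3 − 0.748676·16.75 = 6.759674
Set a + b·x = 16.8: x = (16.8 − 6.759674) / 0.748676 = 13.410773

13.41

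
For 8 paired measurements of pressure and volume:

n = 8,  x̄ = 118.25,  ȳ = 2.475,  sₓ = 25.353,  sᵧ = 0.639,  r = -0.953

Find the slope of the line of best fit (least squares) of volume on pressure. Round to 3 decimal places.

-0.024

b = r · sᵧ/sₓ = -0.953 · 0.639/25.353 = -0.024020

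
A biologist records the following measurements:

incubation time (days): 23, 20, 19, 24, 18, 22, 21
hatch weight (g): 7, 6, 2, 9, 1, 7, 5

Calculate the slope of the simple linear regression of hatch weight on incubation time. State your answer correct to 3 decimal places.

1.250

n = 7, Σx = 147, Σy = 37, Σxy = 812, Σx² = 3115
Sxx = Σx² − (Σx)²/n = 3115 − 3087 = 28
Sxy = Σxy − (Σx)(Σy)/n = 812 − 777 = 35
b = Sxy/Sxx = 35/28 = 1.25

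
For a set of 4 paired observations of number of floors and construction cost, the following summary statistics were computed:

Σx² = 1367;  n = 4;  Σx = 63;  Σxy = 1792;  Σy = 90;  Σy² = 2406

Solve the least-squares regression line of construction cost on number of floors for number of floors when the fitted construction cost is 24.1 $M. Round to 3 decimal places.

17.351

Sxx = Σx² − (Σx)²/n = 1367 − 992.25 = 374.75
Sxy = Σxy − (Σx)(Σy)/n = 1792 − 1417.5 = 374.5
b = Sxy/Sxx = 374.5/374.75 = 0.999333
a = ȳ − b·x̄ = 22.5 − 0.999333·15.75 = 6.760507
Set a + b·x = 24.1: x = (24.1 − 6.760507) / 0.999333 = 17.351068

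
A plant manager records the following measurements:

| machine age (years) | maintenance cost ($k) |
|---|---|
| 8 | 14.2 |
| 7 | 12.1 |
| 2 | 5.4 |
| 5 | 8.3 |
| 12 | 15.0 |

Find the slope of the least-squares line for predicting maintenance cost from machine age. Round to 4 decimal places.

n = 5, Σx = 34, Σy = 55, Σxy = 430.6, Σx² = 286
Sxx = Σx² − (Σx)²/n = 286 − 231.2 = 54.8
Sxy = Σxy − (Σx)(Σy)/n = 430.6 − 374 = 56.6
b = Sxy/Sxx = 56.6/54.8 = 1.032847

1.0328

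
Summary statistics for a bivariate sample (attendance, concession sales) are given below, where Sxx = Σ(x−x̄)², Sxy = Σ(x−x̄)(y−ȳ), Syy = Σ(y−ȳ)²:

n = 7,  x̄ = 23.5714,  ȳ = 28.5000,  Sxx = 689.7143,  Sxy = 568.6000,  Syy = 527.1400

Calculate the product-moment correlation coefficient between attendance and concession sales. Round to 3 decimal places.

0.943

r = Sxy/√(Sxx·Syy) = 568.6/√(363575.996102) = 568.6/602.972633 = 0.942995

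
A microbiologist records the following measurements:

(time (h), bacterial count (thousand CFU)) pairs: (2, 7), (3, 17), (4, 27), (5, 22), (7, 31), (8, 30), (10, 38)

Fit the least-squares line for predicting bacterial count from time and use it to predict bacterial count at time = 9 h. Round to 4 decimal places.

n = 7, Σx = 39, Σy = 172, Σxy = 1120, Σx² = 267
Sxx = Σx² − (Σx)²/n = 267 − 217.285714 = 49.714286
Sxy = Σxy − (Σx)(Σy)/n = 1120 − 958.285714 = 161.714286
b = Sxy/Sxx = 161.714286/49.714286 = 3.252874
a = ȳ − b·x̄ = 24.571429 − 3.252874·5.571429 = 6.448276
ŷ(9) = a + b·9 = 6.448276 + 3.252874·9 = 35.724138

35.7241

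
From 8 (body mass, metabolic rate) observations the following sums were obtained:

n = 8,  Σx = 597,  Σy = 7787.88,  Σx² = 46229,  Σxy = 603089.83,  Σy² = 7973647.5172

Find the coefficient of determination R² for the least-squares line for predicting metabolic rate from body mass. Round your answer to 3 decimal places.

Sxx = Σx² − (Σx)²/n = 46229 − 44551.125 = 1677.875
Sxy = Σxy − (Σx)(Σy)/n = 603089.83 − 581170.545 = 21919.285
Syy = Σy² − (Σy)²/n = 7973647.5172 − 7581384.3618 = 392263.1554
R² = Sxy²/(Sxx·Syy) = (21919.285)²/(1677.875·392263.1554) = 0.729988

0.730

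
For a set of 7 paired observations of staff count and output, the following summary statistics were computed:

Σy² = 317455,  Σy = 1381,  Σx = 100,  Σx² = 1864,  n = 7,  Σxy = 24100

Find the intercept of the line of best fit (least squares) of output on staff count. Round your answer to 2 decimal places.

Sxx = Σx² − (Σx)²/n = 1864 − 1428.571429 = 435.428571
Sxy = Σxy − (Σx)(Σy)/n = 24100 − 19728.571429 = 4371.428571
b = Sxy/Sxx = 4371.428571/435.428571 = 10.039370
a = ȳ − b·x̄ = 197.285714 − 10.039370·14.285714 = 53.866142

53.87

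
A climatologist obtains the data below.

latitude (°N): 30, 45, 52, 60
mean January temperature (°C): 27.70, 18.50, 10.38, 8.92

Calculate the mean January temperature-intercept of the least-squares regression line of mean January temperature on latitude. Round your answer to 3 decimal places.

n = 4, Σx = 187, Σy = 65.5, Σxy = 2738.46, Σx² = 9229
Sxx = Σx² − (Σx)²/n = 9229 − 8742.25 = 486.75
Sxy = Σxy − (Σx)(Σy)/n = 2738.46 − 3062.125 = -323.665
b = Sxy/Sxx = -323.665/486.75 = -0.664951
a = ȳ − b·x̄ = 16.375 − (-0.664951)·46.75 = 47.461469

47.461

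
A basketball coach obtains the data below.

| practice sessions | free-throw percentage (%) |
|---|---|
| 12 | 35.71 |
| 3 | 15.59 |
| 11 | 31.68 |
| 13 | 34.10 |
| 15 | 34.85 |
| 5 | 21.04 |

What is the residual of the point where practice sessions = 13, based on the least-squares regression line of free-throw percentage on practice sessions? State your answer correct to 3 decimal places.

n = 6, Σx = 59, Σy = 172.97, Σxy = 1895.02, Σx² = 693
Sxx = Σx² − (Σx)²/n = 693 − 580.166667 = 112.833333
Sxy = Σxy − (Σx)(Σy)/n = 1895.02 − 1700.871667 = 194.148333
b = Sxy/Sxx = 194.148333/112.833333 = 1.720665
a = ȳ − b·x̄ = 28.828333 − 1.720665·9.833333 = 11.908464
ŷ(13) = 11.908464 + 1.720665·13 = 34.277105
residual = y − ŷ = 34.10 − 34.277105 = -0.177105

-0.177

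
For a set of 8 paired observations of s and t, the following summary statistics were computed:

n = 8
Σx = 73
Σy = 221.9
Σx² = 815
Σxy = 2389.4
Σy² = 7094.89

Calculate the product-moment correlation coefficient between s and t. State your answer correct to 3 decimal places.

Sxx = Σx² − (Σx)²/n = 815 − 666.125 = 148.875
Sxy = Σxy − (Σx)(Σy)/n = 2389.4 − 2024.8375 = 364.5625
Syy = Σy² − (Σy)²/n = 7094.89 − 6154.95125 = 939.93875
r = Sxy/√(Sxx·Syy) = 364.5625/√(139933.381406) = 364.5625/374.076705 = 0.974566

0.975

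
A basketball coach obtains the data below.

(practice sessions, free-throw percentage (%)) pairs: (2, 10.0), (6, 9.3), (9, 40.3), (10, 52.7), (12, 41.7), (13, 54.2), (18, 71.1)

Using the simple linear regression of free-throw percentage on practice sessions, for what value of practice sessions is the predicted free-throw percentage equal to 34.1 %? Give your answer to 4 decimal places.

n = 7, Σx = 70, Σy = 279.3, Σxy = 3450.3, Σx² = 858
Sxx = Σx² − (Σx)²/n = 858 − 700 = 158
Sxy = Σxy − (Σx)(Σy)/n = 3450.3 − 2793 = 657.3
b = Sxy/Sxx = 657.3/158 = 4.160127
a = ȳ − b·x̄ = 39.9 − 4.160127·10 = -1.701266
Set a + b·x = 34.1: x = (34.1 − (-1.701266)) / 4.160127 = 8.605812

8.6058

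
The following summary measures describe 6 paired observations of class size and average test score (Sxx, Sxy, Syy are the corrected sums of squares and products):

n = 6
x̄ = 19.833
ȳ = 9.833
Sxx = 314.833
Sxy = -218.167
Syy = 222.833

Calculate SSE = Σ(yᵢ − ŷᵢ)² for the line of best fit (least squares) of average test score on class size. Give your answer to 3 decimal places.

71.652

b = Sxy/Sxx = -218.167/314.833 = -0.692961
SSE = Syy − b·Sxy = 222.833 − (-0.692961)·(-218.167) = 71.651771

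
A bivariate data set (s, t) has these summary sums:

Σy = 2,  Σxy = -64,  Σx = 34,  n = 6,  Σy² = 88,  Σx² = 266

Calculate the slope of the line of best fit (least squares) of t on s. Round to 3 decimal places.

Sxx = Σx² − (Σx)²/n = 266 − 192.666667 = 73.333333
Sxy = Σxy − (Σx)(Σy)/n = -64 − 11.333333 = -75.333333
b = Sxy/Sxx = -75.333333/73.333333 = -1.027273

-1.027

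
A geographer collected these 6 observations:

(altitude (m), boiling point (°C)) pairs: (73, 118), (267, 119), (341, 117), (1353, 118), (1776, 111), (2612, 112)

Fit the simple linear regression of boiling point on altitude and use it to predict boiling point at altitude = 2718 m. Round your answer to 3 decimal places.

111.249

n = 6, Σx = 6422, Σy = 695, Σxy = 729618, Σx² = 12000228
Sxx = Σx² − (Σx)²/n = 12000228 − 6873680.666667 = 5126547.333333
Sxy = Σxy − (Σx)(Σy)/n = 729618 − 743881.666667 = -14263.666667
b = Sxy/Sxx = -14263.666667/5126547.333333 = -0.002782
a = ȳ − b·x̄ = 115.833333 − (-0.002782)·1070.333333 = 118.811337
ŷ(2718) = a + b·2718 = 118.811337 + (-0.002782)·2718 = 111.249007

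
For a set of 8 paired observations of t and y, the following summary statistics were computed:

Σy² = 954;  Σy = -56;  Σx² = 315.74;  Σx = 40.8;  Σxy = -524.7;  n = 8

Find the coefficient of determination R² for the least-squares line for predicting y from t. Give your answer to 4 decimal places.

0.9449

Sxx = Σx² − (Σx)²/n = 315.74 − 208.08 = 107.66
Sxy = Σxy − (Σx)(Σy)/n = -524.7 − (-285.6) = -239.1
Syy = Σy² − (Σy)²/n = 954 − 392 = 562
R² = Sxy²/(Sxx·Syy) = (-239.1)²/(107.66·562) = 0.944862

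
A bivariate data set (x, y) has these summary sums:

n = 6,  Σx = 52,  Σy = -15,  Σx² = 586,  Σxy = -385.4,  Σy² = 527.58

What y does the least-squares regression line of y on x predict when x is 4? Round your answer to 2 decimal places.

6.31

Sxx = Σx² − (Σx)²/n = 586 − 450.666667 = 135.333333
Sxy = Σxy − (Σx)(Σy)/n = -385.4 − (-130) = -255.4
b = Sxy/Sxx = -255.4/135.333333 = -1.887192
a = ȳ − b·x̄ = -2.5 − (-1.887192)·8.666667 = 13.855665
ŷ(4) = a + b·4 = 13.855665 + (-1.887192)·4 = 6.306897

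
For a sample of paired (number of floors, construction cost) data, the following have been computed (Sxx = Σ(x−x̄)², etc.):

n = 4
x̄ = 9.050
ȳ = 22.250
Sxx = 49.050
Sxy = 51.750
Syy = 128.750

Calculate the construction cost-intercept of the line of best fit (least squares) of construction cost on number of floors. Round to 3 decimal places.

b = Sxy/Sxx = 51.75/49.05 = 1.055046
a = ȳ − b·x̄ = 22.25 − 1.055046·9.05 = 12.701835

12.702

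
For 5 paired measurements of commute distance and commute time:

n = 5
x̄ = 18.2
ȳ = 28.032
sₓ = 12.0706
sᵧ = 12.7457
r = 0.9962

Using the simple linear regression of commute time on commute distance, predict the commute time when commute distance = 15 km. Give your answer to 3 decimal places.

24.666

b = r · sᵧ/sₓ = 0.9962 · 12.7457/12.0706 = 1.051917
a = ȳ − b·x̄ = 28.032 − 1.051917·18.2 = 8.887115
ŷ(15) = a + b·15 = 8.887115 + 1.051917·15 = 24.665866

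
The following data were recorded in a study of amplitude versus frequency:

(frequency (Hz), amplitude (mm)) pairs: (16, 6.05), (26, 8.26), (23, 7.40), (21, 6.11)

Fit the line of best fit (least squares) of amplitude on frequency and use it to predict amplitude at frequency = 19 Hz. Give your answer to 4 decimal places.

n = 4, Σx = 86, Σy = 27.82, Σxy = 610.07, Σx² = 1902
Sxx = Σx² − (Σx)²/n = 1902 − 1849 = 53
Sxy = Σxy − (Σx)(Σy)/n = 610.07 − 598.13 = 11.94
b = Sxy/Sxx = 11.94/53 = 0.225283
a = ȳ − b·x̄ = 6.955 − 0.225283·21.5 = 2.111415
ŷ(19) = a + b·19 = 2.111415 + 0.225283·19 = 6.391792

6.3918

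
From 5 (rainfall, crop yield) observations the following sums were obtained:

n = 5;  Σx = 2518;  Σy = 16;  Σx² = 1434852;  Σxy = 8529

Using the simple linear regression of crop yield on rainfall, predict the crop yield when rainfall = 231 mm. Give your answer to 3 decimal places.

Sxx = Σx² − (Σx)²/n = 1434852 − 1268064.8 = 166787.2
Sxy = Σxy − (Σx)(Σy)/n = 8529 − 8057.6 = 471.4
b = Sxy/Sxx = 471.4/166787.2 = 0.002826
a = ȳ − b·x̄ = 3.2 − 0.002826·503.6 = 1.776647
ŷ(231) = a + b·231 = 1.776647 + 0.002826·231 = 2.429535

2.430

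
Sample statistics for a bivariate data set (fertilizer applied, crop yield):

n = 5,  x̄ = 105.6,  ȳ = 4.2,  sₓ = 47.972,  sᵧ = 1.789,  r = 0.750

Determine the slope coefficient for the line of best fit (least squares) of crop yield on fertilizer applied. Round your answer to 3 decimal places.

0.028

b = r · sᵧ/sₓ = 0.75 · 1.789/47.972 = 0.027969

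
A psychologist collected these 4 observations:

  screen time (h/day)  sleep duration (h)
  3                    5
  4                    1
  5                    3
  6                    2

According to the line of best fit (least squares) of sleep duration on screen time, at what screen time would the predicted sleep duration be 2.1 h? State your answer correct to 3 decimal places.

n = 4, Σx = 18, Σy = 11, Σxy = 46, Σx² = 86
Sxx = Σx² − (Σx)²/n = 86 − 81 = 5
Sxy = Σxy − (Σx)(Σy)/n = 46 − 49.5 = -3.5
b = Sxy/Sxx = -3.5/5 = -0.7
a = ȳ − b·x̄ = 2.75 − (-0.7)·4.5 = 5.9
Set a + b·x = 2.1: x = (2.1 − 5.9) / (-0.7) = 5.428571

5.429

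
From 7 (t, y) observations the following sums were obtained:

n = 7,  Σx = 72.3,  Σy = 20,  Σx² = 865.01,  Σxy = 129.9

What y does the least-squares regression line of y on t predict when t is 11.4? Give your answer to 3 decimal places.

Sxx = Σx² − (Σx)²/n = 865.01 − 746.755714 = 118.254286
Sxy = Σxy − (Σx)(Σy)/n = 129.9 − 206.571429 = -76.671429
b = Sxy/Sxx = -76.671429/118.254286 = -0.648361
a = ȳ − b·x̄ = 2.857143 − (-0.648361)·10.328571 = 9.553782
ŷ(11.4) = a + b·11.4 = 9.553782 + (-0.648361)·11.4 = 2.162471

2.162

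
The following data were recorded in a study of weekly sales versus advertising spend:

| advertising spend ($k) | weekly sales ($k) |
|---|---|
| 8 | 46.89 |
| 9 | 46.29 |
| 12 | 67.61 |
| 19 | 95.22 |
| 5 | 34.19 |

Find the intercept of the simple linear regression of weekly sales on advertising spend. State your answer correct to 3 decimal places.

10.559

n = 5, Σx = 53, Σy = 290.2, Σxy = 3583.18, Σx² = 675
Sxx = Σx² − (Σx)²/n = 675 − 561.8 = 113.2
Sxy = Σxy − (Σx)(Σy)/n = 3583.18 − 3076.12 = 507.06
b = Sxy/Sxx = 507.06/113.2 = 4.479329
a = ȳ − b·x̄ = 58.04 − 4.479329·10.6 = 10.559117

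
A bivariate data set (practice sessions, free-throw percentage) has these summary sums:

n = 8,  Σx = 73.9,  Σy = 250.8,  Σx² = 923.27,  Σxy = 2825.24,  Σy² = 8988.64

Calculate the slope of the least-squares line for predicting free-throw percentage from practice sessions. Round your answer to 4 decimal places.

Sxx = Σx² − (Σx)²/n = 923.27 − 682.65125 = 240.61875
Sxy = Σxy − (Σx)(Σy)/n = 2825.24 − 2316.765 = 508.475
b = Sxy/Sxx = 508.475/240.61875 = 2.113198

2.1132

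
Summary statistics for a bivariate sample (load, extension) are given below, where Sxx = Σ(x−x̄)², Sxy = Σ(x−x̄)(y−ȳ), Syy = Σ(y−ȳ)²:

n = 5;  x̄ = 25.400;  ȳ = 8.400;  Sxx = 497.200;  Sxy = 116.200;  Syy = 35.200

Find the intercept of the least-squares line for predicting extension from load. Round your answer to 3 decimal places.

2.464

b = Sxy/Sxx = 116.2/497.2 = 0.233709
a = ȳ − b·x̄ = 8.4 − 0.233709·25.4 = 2.463797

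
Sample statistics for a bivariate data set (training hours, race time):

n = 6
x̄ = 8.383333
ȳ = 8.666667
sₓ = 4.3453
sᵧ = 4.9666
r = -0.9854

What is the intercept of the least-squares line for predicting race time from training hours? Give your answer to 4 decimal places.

18.1088

b = r · sᵧ/sₓ = -0.9854 · 4.9666/4.3453 = -1.126295
a = ȳ − b·x̄ = 8.666667 − (-1.126295)·8.383333 = 18.108769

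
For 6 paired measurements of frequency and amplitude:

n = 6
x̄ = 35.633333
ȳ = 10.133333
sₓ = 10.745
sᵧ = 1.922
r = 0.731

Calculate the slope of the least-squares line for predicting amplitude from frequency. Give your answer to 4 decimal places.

b = r · sᵧ/sₓ = 0.731 · 1.922/10.745 = 0.130757

0.1308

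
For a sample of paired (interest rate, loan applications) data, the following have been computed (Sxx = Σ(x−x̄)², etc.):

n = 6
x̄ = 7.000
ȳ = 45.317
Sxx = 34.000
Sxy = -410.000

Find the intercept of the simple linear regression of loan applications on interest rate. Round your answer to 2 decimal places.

129.73

b = Sxy/Sxx = -410/34 = -12.058824
a = ȳ − b·x̄ = 45.317 − (-12.058824)·7 = 129.728765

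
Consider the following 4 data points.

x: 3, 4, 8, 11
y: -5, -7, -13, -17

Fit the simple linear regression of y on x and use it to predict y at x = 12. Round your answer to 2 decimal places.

n = 4, Σx = 26, Σy = -42, Σxy = -334, Σx² = 210
Sxx = Σx² − (Σx)²/n = 210 − 169 = 41
Sxy = Σxy − (Σx)(Σy)/n = -334 − (-273) = -61
b = Sxy/Sxx = -61/41 = -1.487805
a = ȳ − b·x̄ = -10.5 − (-1.487805)·6.5 = -0.829268
ŷ(12) = a + b·12 = -0.829268 + (-1.487805)·12 = -18.682927

-18.68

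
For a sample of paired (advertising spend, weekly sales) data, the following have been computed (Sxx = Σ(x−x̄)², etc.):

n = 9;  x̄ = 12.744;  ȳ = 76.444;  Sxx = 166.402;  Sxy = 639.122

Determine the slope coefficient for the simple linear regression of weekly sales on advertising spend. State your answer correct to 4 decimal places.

3.8408

b = Sxy/Sxx = 639.122/166.402 = 3.840831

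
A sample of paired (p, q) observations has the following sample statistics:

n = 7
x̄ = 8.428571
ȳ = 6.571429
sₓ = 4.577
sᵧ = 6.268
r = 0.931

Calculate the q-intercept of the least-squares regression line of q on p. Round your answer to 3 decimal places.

-4.175

b = r · sᵧ/sₓ = 0.931 · 6.268/4.577 = 1.274964
a = ȳ − b·x̄ = 6.571429 − 1.274964·8.428571 = -4.174691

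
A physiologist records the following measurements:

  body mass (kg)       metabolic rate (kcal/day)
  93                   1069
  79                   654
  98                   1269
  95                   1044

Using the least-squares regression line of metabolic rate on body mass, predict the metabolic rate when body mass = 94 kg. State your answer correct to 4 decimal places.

n = 4, Σx = 365, Σy = 4036, Σxy = 374625, Σx² = 33519
Sxx = Σx² − (Σx)²/n = 33519 − 33306.25 = 212.75
Sxy = Σxy − (Σx)(Σy)/n = 374625 − 368285 = 6340
b = Sxy/Sxx = 6340/212.75 = 29.800235
a = ȳ − b·x̄ = 1009 − 29.800235·91.25 = -1710.271445
ŷ(94) = a + b·94 = -1710.271445 + 29.800235·94 = 1090.950646

1090.9506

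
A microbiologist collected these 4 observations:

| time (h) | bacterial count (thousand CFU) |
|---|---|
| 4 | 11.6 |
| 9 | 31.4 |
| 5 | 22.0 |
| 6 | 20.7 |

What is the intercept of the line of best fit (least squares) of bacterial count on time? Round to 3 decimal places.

n = 4, Σx = 24, Σy = 85.7, Σxy = 563.2, Σx² = 158
Sxx = Σx² − (Σx)²/n = 158 − 144 = 14
Sxy = Σxy − (Σx)(Σy)/n = 563.2 − 514.2 = 49
b = Sxy/Sxx = 49/14 = 3.5
a = ȳ − b·x̄ = 21.425 − 3.5·6 = 0.425

0.425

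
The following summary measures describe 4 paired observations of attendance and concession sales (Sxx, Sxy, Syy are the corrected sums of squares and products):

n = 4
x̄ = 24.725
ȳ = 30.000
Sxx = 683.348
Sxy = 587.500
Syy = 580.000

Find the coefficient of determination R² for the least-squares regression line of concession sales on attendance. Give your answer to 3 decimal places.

R² = Sxy²/(Sxx·Syy) = (587.5)²/(683.348·580) = 0.870855

0.871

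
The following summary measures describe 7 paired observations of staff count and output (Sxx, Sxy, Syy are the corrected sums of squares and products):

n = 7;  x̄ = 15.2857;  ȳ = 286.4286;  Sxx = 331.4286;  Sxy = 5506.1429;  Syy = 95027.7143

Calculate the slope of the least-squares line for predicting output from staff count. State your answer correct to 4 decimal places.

b = Sxy/Sxx = 5506.1429/331.4286 = 16.613361

16.6134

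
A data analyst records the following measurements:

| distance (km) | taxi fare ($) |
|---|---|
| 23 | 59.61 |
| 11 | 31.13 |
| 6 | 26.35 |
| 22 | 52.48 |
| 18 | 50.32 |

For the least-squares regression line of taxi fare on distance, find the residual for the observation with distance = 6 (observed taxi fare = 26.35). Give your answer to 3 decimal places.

1.701

n = 5, Σx = 80, Σy = 219.89, Σxy = 3931.88, Σx² = 1494
Sxx = Σx² − (Σx)²/n = 1494 − 1280 = 214
Sxy = Σxy − (Σx)(Σy)/n = 3931.88 − 3518.24 = 413.64
b = Sxy/Sxx = 413.64/214 = 1.932897
a = ȳ − b·x̄ = 43.978 − 1.932897·16 = 13.051645
ŷ(6) = 13.051645 + 1.932897·6 = 24.649028
residual = y − ŷ = 26.35 − 24.649028 = 1.700972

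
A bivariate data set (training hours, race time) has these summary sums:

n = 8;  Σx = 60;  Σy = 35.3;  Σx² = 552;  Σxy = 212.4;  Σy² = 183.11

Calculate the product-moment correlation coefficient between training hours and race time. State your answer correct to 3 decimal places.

Sxx = Σx² − (Σx)²/n = 552 − 450 = 102
Sxy = Σxy − (Σx)(Σy)/n = 212.4 − 264.75 = -52.35
Syy = Σy² − (Σy)²/n = 183.11 − 155.76125 = 27.34875
r = Sxy/√(Sxx·Syy) = -52.35/√(2789.5725) = -52.35/52.816404 = -0.991169

-0.991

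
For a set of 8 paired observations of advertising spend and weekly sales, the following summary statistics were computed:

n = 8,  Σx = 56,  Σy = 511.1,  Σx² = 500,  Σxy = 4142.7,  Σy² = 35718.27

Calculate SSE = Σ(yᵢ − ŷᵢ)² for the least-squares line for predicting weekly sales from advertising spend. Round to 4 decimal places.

109.5817

Sxx = Σx² − (Σx)²/n = 500 − 392 = 108
Sxy = Σxy − (Σx)(Σy)/n = 4142.7 − 3577.7 = 565
Syy = Σy² − (Σy)²/n = 35718.27 − 32652.90125 = 3065.36875
b = Sxy/Sxx = 565/108 = 5.231481
SSE = Syy − b·Sxy = 3065.36875 − 5.231481·565 = 109.581713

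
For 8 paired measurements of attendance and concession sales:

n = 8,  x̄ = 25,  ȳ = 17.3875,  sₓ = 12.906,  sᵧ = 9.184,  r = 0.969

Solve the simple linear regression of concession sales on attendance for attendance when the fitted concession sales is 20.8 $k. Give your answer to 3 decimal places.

29.949

b = r · sᵧ/sₓ = 0.969 · 9.184/12.906 = 0.689547
a = ȳ − b·x̄ = 17.3875 − 0.689547·25 = 0.148820
Set a + b·x = 20.8: x = (20.8 − 0.148820) / 0.689547 = 29.948900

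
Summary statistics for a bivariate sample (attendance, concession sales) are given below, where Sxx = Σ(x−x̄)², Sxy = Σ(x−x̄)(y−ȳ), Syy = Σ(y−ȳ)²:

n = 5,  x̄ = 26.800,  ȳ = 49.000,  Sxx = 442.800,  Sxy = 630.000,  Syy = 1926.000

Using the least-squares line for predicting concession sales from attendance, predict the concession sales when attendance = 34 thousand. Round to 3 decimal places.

b = Sxy/Sxx = 630/442.8 = 1.422764
a = ȳ − b·x̄ = 49 − 1.422764·26.8 = 10.869919
ŷ(34) = a + b·34 = 10.869919 + 1.422764·34 = 59.243902

59.244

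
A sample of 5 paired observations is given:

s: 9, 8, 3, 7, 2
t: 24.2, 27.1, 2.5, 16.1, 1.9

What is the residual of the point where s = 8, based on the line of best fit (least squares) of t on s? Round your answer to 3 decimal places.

n = 5, Σx = 29, Σy = 71.8, Σxy = 558.6, Σx² = 207
Sxx = Σx² − (Σx)²/n = 207 − 168.2 = 38.8
Sxy = Σxy − (Σx)(Σy)/n = 558.6 − 416.44 = 142.16
b = Sxy/Sxx = 142.16/38.8 = 3.663918
a = ȳ − b·x̄ = 14.36 − 3.663918·5.8 = -6.890722
ŷ(8) = -6.890722 + 3.663918·8 = 22.420619
residual = y − ŷ = 27.1 − 22.420619 = 4.679381

4.679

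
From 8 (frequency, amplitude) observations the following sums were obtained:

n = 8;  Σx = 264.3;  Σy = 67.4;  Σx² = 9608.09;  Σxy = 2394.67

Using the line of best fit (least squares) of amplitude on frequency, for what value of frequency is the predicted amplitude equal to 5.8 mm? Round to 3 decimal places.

Sxx = Σx² − (Σx)²/n = 9608.09 − 8731.81125 = 876.27875
Sxy = Σxy − (Σx)(Σy)/n = 2394.67 − 2226.7275 = 167.9425
b = Sxy/Sxx = 167.9425/876.27875 = 0.191654
a = ȳ − b·x̄ = 8.425 − 0.191654·33.0375 = 2.093224
Set a + b·x = 5.8: x = (5.8 − 2.093224) / 0.191654 = 19.340957

19.341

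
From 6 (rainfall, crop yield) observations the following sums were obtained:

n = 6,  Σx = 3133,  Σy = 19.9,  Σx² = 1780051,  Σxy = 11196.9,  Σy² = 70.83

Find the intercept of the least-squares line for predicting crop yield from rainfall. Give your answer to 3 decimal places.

0.397

Sxx = Σx² − (Σx)²/n = 1780051 − 1635948.166667 = 144102.833333
Sxy = Σxy − (Σx)(Σy)/n = 11196.9 − 10391.116667 = 805.783333
b = Sxy/Sxx = 805.783333/144102.833333 = 0.005592
a = ȳ − b·x̄ = 3.316667 − 0.005592·522.166667 = 0.396855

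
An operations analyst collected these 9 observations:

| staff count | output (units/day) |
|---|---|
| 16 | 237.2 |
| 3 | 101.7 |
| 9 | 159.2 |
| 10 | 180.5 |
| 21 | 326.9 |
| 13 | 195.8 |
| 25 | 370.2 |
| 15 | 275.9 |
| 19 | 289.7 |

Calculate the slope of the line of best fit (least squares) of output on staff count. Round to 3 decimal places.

n = 9, Σx = 131, Σy = 2137.1, Σxy = 35646.2, Σx² = 2267
Sxx = Σx² − (Σx)²/n = 2267 − 1906.777778 = 360.222222
Sxy = Σxy − (Σx)(Σy)/n = 35646.2 − 31106.677778 = 4539.522222
b = Sxy/Sxx = 4539.522222/360.222222 = 12.602005

12.602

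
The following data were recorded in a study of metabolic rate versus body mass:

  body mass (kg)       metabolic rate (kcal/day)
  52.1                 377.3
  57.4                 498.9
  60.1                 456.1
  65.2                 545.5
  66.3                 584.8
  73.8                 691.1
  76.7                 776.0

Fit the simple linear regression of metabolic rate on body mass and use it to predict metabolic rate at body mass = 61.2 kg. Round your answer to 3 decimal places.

n = 7, Σx = 451.6, Σy = 3929.7, Σxy = 260567.02, Σx² = 29597.24
Sxx = Σx² − (Σx)²/n = 29597.24 − 29134.651429 = 462.588571
Sxy = Σxy − (Σx)(Σy)/n = 260567.02 − 253521.788571 = 7045.231429
b = Sxy/Sxx = 7045.231429/462.588571 = 15.230016
a = ȳ − b·x̄ = 561.385714 − 15.230016·64.514286 = -421.167901
ŷ(61.2) = a + b·61.2 = -421.167901 + 15.230016·61.2 = 510.909089

510.909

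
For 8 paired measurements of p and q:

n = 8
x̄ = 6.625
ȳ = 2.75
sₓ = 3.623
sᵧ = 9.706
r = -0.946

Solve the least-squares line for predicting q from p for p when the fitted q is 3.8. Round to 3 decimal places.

b = r · sᵧ/sₓ = -0.946 · 9.706/3.623 = -2.534330
a = ȳ − b·x̄ = 2.75 − (-2.534330)·6.625 = 19.539933
Set a + b·x = 3.8: x = (3.8 − 19.539933) / (-2.534330) = 6.210689

6.211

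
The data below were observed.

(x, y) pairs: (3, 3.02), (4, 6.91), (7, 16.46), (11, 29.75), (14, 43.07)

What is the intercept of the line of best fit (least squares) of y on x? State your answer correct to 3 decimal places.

-7.863

n = 5, Σx = 39, Σy = 99.21, Σxy = 1082.15, Σx² = 391
Sxx = Σx² − (Σx)²/n = 391 − 304.2 = 86.8
Sxy = Σxy − (Σx)(Σy)/n = 1082.15 − 773.838 = 308.312
b = Sxy/Sxx = 308.312/86.8 = 3.551982
a = ȳ − b·x̄ = 19.842 − 3.551982·7.8 = -7.863456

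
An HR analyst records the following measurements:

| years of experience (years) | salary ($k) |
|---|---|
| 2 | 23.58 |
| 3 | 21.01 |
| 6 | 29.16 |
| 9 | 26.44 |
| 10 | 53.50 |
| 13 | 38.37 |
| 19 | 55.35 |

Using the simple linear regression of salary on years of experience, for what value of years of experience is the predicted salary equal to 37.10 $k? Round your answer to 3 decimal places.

n = 7, Σx = 62, Σy = 247.41, Σxy = 2608.57, Σx² = 760
Sxx = Σx² − (Σx)²/n = 760 − 549.142857 = 210.857143
Sxy = Σxy − (Σx)(Σy)/n = 2608.57 − 2191.345714 = 417.224286
b = Sxy/Sxx = 417.224286/210.857143 = 1.978706
a = ȳ − b·x̄ = 35.344286 − 1.978706·8.857143 = 17.818604
Set a + b·x = 37.10: x = (37.10 − 17.818604) / 1.978706 = 9.744447

9.744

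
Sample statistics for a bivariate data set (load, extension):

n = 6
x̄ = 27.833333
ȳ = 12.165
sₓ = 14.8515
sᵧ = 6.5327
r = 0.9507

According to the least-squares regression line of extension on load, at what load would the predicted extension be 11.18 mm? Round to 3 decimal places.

b = r · sᵧ/sₓ = 0.9507 · 6.5327/14.8515 = 0.418183
a = ȳ − b·x̄ = 12.165 − 0.418183·27.833333 = 0.525586
Set a + b·x = 11.18: x = (11.18 − 0.525586) / 0.418183 = 25.477902

25.478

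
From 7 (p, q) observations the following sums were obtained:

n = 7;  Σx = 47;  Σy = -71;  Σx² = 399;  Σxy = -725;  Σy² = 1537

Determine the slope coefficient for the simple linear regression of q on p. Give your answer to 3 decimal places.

-2.976

Sxx = Σx² − (Σx)²/n = 399 − 315.571429 = 83.428571
Sxy = Σxy − (Σx)(Σy)/n = -725 − (-476.714286) = -248.285714
b = Sxy/Sxx = -248.285714/83.428571 = -2.976027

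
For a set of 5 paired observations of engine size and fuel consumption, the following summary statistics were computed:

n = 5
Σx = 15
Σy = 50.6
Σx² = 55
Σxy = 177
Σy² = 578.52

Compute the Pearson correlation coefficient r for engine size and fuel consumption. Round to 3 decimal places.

Sxx = Σx² − (Σx)²/n = 55 − 45 = 10
Sxy = Σxy − (Σx)(Σy)/n = 177 − 151.8 = 25.2
Syy = Σy² − (Σy)²/n = 578.52 − 512.072 = 66.448
r = Sxy/√(Sxx·Syy) = 25.2/√(664.48) = 25.2/25.777510 = 0.977596

0.978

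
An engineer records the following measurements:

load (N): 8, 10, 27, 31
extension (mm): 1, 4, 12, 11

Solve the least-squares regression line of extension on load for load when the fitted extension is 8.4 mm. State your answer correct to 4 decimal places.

n = 4, Σx = 76, Σy = 28, Σxy = 713, Σx² = 1854
Sxx = Σx² − (Σx)²/n = 1854 − 1444 = 410
Sxy = Σxy − (Σx)(Σy)/n = 713 − 532 = 181
b = Sxy/Sxx = 181/410 = 0.441463
a = ȳ − b·x̄ = 7 − 0.441463·19 = -1.387805
Set a + b·x = 8.4: x = (8.4 − (-1.387805)) / 0.441463 = 22.171271

22.1713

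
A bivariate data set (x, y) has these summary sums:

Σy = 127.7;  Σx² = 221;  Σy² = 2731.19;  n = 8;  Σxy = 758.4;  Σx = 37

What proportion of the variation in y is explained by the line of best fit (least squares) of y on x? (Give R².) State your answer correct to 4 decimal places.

0.8148

Sxx = Σx² − (Σx)²/n = 221 − 171.125 = 49.875
Sxy = Σxy − (Σx)(Σy)/n = 758.4 − 590.6125 = 167.7875
Syy = Σy² − (Σy)²/n = 2731.19 − 2038.41125 = 692.77875
R² = Sxy²/(Sxx·Syy) = (167.7875)²/(49.875·692.77875) = 0.814783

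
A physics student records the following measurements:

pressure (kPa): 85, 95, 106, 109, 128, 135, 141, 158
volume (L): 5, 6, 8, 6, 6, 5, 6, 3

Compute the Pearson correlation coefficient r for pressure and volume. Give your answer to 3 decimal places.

-0.502

n = 8, Σx = 957, Σy = 45, Σxy = 5260, Σx² = 118821, Σy² = 267
Sxx = Σx² − (Σx)²/n = 118821 − 114481.125 = 4339.875
Sxy = Σxy − (Σx)(Σy)/n = 5260 − 5383.125 = -123.125
Syy = Σy² − (Σy)²/n = 267 − 253.125 = 13.875
r = Sxy/√(Sxx·Syy) = -123.125/√(60215.765625) = -123.125/245.389009 = -0.501754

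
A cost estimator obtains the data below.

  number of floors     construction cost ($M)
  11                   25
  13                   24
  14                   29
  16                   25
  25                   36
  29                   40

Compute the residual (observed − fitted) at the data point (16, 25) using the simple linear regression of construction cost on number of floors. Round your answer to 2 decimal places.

n = 6, Σx = 108, Σy = 179, Σxy = 3453, Σx² = 2208
Sxx = Σx² − (Σx)²/n = 2208 − 1944 = 264
Sxy = Σxy − (Σx)(Σy)/n = 3453 − 3222 = 231
b = Sxy/Sxx = 231/264 = 0.875
a = ȳ − b·x̄ = 29.833333 − 0.875·18 = 14.083333
ŷ(16) = 14.083333 + 0.875·16 = 28.083333
residual = y − ŷ = 25 − 28.083333 = -3.083333

-3.08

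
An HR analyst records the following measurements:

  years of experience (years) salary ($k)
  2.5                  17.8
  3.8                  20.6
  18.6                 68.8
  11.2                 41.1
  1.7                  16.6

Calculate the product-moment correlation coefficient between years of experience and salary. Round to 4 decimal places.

n = 5, Σx = 37.8, Σy = 164.9, Σxy = 1891, Σx² = 494.98, Σy² = 7439.41
Sxx = Σx² − (Σx)²/n = 494.98 − 285.768 = 209.212
Sxy = Σxy − (Σx)(Σy)/n = 1891 − 1246.644 = 644.356
Syy = Σy² − (Σy)²/n = 7439.41 − 5438.402 = 2001.008
r = Sxy/√(Sxx·Syy) = 644.356/√(418634.885696) = 644.356/647.020004 = 0.995883

0.9959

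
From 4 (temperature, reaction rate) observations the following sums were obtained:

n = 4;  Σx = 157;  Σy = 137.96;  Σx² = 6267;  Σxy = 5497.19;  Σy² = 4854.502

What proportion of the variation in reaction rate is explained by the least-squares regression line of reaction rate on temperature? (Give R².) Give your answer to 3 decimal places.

0.671

Sxx = Σx² − (Σx)²/n = 6267 − 6162.25 = 104.75
Sxy = Σxy − (Σx)(Σy)/n = 5497.19 − 5414.93 = 82.26
Syy = Σy² − (Σy)²/n = 4854.502 − 4758.2404 = 96.2616
R² = Sxy²/(Sxx·Syy) = (82.26)²/(104.75·96.2616) = 0.671074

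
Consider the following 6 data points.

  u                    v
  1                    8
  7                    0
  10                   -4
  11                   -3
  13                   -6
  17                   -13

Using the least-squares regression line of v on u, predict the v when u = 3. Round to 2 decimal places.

n = 6, Σx = 59, Σy = -18, Σxy = -364, Σx² = 729
Sxx = Σx² − (Σx)²/n = 729 − 580.166667 = 148.833333
Sxy = Σxy − (Σx)(Σy)/n = -364 − (-177) = -187
b = Sxy/Sxx = -187/148.833333 = -1.256439
a = ȳ − b·x̄ = -3 − (-1.256439)·9.833333 = 9.354983
ŷ(3) = a + b·3 = 9.354983 + (-1.256439)·3 = 5.585666

5.59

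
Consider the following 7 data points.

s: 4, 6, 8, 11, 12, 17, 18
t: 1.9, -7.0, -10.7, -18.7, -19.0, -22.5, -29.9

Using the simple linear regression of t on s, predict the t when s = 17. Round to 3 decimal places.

-26.938

n = 7, Σx = 76, Σy = -105.9, Σxy = -1474.4, Σx² = 994
Sxx = Σx² − (Σx)²/n = 994 − 825.142857 = 168.857143
Sxy = Σxy − (Σx)(Σy)/n = -1474.4 − (-1149.771429) = -324.628571
b = Sxy/Sxx = -324.628571/168.857143 = -1.922504
a = ȳ − b·x̄ = -15.128571 − (-1.922504)·10.857143 = 5.744332
ŷ(17) = a + b·17 = 5.744332 + (-1.922504)·17 = -26.938240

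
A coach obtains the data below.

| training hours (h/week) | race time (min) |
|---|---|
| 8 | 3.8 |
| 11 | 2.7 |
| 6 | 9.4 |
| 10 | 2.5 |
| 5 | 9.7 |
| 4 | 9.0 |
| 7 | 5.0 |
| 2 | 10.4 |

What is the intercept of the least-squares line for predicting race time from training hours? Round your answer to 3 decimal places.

n = 8, Σx = 53, Σy = 52.5, Σxy = 281.8, Σx² = 415
Sxx = Σx² − (Σx)²/n = 415 − 351.125 = 63.875
Sxy = Σxy − (Σx)(Σy)/n = 281.8 − 347.8125 = -66.0125
b = Sxy/Sxx = -66.0125/63.875 = -1.033464
a = ȳ − b·x̄ = 6.5625 − (-1.033464)·6.625 = 13.409198

13.409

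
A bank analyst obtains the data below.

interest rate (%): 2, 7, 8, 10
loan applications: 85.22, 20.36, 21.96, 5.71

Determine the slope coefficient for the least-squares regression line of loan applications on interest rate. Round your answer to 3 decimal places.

n = 4, Σx = 27, Σy = 133.25, Σxy = 545.74, Σx² = 217
Sxx = Σx² − (Σx)²/n = 217 − 182.25 = 34.75
Sxy = Σxy − (Σx)(Σy)/n = 545.74 − 899.4375 = -353.6975
b = Sxy/Sxx = -353.6975/34.75 = -10.178345

-10.178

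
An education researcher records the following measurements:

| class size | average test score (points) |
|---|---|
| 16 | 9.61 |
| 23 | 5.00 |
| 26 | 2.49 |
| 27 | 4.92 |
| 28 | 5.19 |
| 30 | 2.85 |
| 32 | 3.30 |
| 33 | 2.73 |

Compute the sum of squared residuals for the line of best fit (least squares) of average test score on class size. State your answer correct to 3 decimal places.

9.913

n = 8, Σx = 215, Σy = 36.09, Σxy = 892.85, Σx² = 5987, Σy² = 201.1601
Sxx = Σx² − (Σx)²/n = 5987 − 5778.125 = 208.875
Sxy = Σxy − (Σx)(Σy)/n = 892.85 − 969.91875 = -77.06875
Syy = Σy² − (Σy)²/n = 201.1601 − 162.811013 = 38.349088
b = Sxy/Sxx = -77.06875/208.875 = -0.368971
SSE = Syy − b·Sxy = 38.349088 − (-0.368971)·(-77.06875) = 9.912979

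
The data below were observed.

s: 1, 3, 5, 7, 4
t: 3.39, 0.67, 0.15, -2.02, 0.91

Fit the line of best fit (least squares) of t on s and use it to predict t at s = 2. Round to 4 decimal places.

2.2950

n = 5, Σx = 20, Σy = 3.1, Σxy = -4.35, Σx² = 100
Sxx = Σx² − (Σx)²/n = 100 − 80 = 20
Sxy = Σxy − (Σx)(Σy)/n = -4.35 − 12.4 = -16.75
b = Sxy/Sxx = -16.75/20 = -0.8375
a = ȳ − b·x̄ = 0.62 − (-0.8375)·4 = 3.97
ŷ(2) = a + b·2 = 3.97 + (-0.8375)·2 = 2.295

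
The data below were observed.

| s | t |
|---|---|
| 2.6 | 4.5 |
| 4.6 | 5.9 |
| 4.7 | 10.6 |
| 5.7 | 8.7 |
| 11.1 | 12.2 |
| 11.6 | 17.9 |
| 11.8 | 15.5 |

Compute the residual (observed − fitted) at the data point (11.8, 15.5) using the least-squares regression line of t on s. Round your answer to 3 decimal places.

n = 7, Σx = 52.1, Σy = 75.3, Σxy = 664.21, Σx² = 479.51
Sxx = Σx² − (Σx)²/n = 479.51 − 387.772857 = 91.737143
Sxy = Σxy − (Σx)(Σy)/n = 664.21 − 560.447143 = 103.762857
b = Sxy/Sxx = 103.762857/91.737143 = 1.131089
a = ȳ − b·x̄ = 10.757143 − 1.131089·7.442857 = 2.338610
ŷ(11.8) = 2.338610 + 1.131089·11.8 = 15.685458
residual = y − ŷ = 15.5 − 15.685458 = -0.185458

-0.185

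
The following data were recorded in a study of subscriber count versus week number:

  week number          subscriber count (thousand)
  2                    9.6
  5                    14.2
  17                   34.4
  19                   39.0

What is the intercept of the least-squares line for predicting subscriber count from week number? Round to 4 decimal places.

5.8948

n = 4, Σx = 43, Σy = 97.2, Σxy = 1416, Σx² = 679
Sxx = Σx² − (Σx)²/n = 679 − 462.25 = 216.75
Sxy = Σxy − (Σx)(Σy)/n = 1416 − 1044.9 = 371.1
b = Sxy/Sxx = 371.1/216.75 = 1.712111
a = ȳ − b·x̄ = 24.3 − 1.712111·10.75 = 5.894810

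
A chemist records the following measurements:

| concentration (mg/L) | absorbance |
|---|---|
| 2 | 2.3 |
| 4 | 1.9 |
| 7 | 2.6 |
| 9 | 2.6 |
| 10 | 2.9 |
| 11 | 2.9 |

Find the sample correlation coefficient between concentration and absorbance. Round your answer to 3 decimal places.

n = 6, Σx = 43, Σy = 15.2, Σxy = 114.7, Σx² = 371, Σy² = 39.24
Sxx = Σx² − (Σx)²/n = 371 − 308.166667 = 62.833333
Sxy = Σxy − (Σx)(Σy)/n = 114.7 − 108.933333 = 5.766667
Syy = Σy² − (Σy)²/n = 39.24 − 38.506667 = 0.733333
r = Sxy/√(Sxx·Syy) = 5.766667/√(46.077778) = 5.766667/6.788061 = 0.849531

0.850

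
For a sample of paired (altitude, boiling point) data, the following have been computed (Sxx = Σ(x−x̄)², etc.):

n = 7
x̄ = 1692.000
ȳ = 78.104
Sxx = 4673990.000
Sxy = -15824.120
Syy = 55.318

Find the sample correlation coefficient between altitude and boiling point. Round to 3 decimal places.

-0.984

r = Sxy/√(Sxx·Syy) = -15824.12/√(258555778.82) = -15824.12/16079.669736 = -0.984107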